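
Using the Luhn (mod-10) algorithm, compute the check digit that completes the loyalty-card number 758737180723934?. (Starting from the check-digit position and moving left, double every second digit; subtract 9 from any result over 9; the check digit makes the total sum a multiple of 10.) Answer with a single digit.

9

Partial digits right→left: 4 3 9 3 2 7 0 8 1 7 3 7 8 5 7
Double every second digit counting from the check-digit position (so the 1st, 3rd, 5th, ... of the partial from the right).
  doubled (with −9 where >9): 8 9 4 0 2 6 7 5 → sum 41
  kept as-is: 3 3 7 8 7 7 5 → sum 40
Total = 41 + 40 = 81.
Check digit = (10 − (81 mod 10)) mod 10 = 9.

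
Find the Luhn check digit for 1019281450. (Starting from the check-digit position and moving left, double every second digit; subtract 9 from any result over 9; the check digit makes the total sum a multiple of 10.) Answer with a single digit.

Partial digits right→left: 0 5 4 1 8 2 9 1 0 1
Double every second digit counting from the check-digit position (so the 1st, 3rd, 5th, ... of the partial from the right).
  doubled (with −9 where >9): 0 8 7 9 0 → sum 24
  kept as-is: 5 1 2 1 1 → sum 10
Total = 24 + 10 = 34.
Check digit = (10 − (34 mod 10)) mod 10 = 6.

6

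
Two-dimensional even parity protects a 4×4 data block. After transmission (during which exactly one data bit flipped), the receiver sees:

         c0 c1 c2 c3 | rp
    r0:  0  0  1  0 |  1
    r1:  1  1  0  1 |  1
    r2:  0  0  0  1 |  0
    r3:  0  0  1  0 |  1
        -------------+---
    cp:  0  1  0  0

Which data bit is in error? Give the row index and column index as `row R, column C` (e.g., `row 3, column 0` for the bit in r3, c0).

Recompute each row's even parity and compare to rp:
  r0: data parity 1, sent rp 1 → ok
  r1: data parity 1, sent rp 1 → ok
  r2: data parity 1, sent rp 0 → mismatch
  r3: data parity 1, sent rp 1 → ok
Recompute each column's even parity and compare to cp:
  c0: data parity 1, sent cp 0 → mismatch
  c1: data parity 1, sent cp 1 → ok
  c2: data parity 0, sent cp 0 → ok
  c3: data parity 0, sent cp 0 → ok
Exactly one row (r2) and one column (c0) fail → the flipped bit is at their intersection.

row 2, column 0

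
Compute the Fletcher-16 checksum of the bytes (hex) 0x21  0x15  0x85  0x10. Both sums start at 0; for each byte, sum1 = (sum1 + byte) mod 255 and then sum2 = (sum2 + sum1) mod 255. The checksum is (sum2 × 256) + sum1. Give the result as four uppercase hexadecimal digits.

Running sums (mod 255):
  after byte 0 (0x21): sum1=33, sum2=33
  after byte 1 (0x15): sum1=54, sum2=87
  after byte 2 (0x85): sum1=187, sum2=19
  after byte 3 (0x10): sum1=203, sum2=222
Checksum = sum2·256 + sum1 = 222·256 + 203 = 57035 = 0xDECB.

DECB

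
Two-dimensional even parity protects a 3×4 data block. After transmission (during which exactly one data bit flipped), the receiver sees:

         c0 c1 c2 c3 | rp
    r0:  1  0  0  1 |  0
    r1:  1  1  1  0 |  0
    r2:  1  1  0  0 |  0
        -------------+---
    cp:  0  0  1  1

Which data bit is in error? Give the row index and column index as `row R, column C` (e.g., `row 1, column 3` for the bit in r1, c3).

row 1, column 0

Recompute each row's even parity and compare to rp:
  r0: data parity 0, sent rp 0 → ok
  r1: data parity 1, sent rp 0 → mismatch
  r2: data parity 0, sent rp 0 → ok
Recompute each column's even parity and compare to cp:
  c0: data parity 1, sent cp 0 → mismatch
  c1: data parity 0, sent cp 0 → ok
  c2: data parity 1, sent cp 1 → ok
  c3: data parity 1, sent cp 1 → ok
Exactly one row (r1) and one column (c0) fail → the flipped bit is at their intersection.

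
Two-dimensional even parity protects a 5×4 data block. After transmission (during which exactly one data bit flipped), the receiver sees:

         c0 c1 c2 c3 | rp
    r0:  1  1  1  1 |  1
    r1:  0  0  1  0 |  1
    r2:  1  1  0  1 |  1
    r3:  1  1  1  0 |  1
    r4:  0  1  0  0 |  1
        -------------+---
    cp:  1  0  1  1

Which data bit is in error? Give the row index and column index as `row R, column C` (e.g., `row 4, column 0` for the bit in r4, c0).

row 0, column 3

Recompute each row's even parity and compare to rp:
  r0: data parity 0, sent rp 1 → mismatch
  r1: data parity 1, sent rp 1 → ok
  r2: data parity 1, sent rp 1 → ok
  r3: data parity 1, sent rp 1 → ok
  r4: data parity 1, sent rp 1 → ok
Recompute each column's even parity and compare to cp:
  c0: data parity 1, sent cp 1 → ok
  c1: data parity 0, sent cp 0 → ok
  c2: data parity 1, sent cp 1 → ok
  c3: data parity 0, sent cp 1 → mismatch
Exactly one row (r0) and one column (c3) fail → the flipped bit is at their intersection.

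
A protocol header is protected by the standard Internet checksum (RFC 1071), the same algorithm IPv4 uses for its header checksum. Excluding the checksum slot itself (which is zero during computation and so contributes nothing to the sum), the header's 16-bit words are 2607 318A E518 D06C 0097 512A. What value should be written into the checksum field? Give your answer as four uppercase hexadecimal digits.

One's-complement addition (fold any carry out of bit 15 back into bit 0):
  0x2607 + 0x318A = 0x05791
  0x5791 + 0xE518 = 0x13CA9 → wrap carry → 0x3CAA
  0x3CAA + 0xD06C = 0x10D16 → wrap carry → 0x0D17
  0x0D17 + 0x0097 = 0x00DAE
  0x0DAE + 0x512A = 0x05ED8
One's-complement sum = 0x5ED8.
Checksum = ~0x5ED8 & 0xFFFF = 0xA127.

A127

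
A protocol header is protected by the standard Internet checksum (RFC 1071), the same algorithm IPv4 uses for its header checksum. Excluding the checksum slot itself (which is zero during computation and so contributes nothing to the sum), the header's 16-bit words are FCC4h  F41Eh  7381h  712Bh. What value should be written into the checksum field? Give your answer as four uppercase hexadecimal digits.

One's-complement addition (fold any carry out of bit 15 back into bit 0):
  0xFCC4 + 0xF41E = 0x1F0E2 → wrap carry → 0xF0E3
  0xF0E3 + 0x7381 = 0x16464 → wrap carry → 0x6465
  0x6465 + 0x712B = 0x0D590
One's-complement sum = 0xD590.
Checksum = ~0xD590 & 0xFFFF = 0x2A6F.

2A6F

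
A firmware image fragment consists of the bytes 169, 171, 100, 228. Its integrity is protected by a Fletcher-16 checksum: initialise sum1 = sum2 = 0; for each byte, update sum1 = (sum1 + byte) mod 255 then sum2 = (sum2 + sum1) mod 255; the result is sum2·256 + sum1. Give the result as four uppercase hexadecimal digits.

579E

Running sums (mod 255):
  after byte 0 (169): sum1=169, sum2=169
  after byte 1 (171): sum1=85, sum2=254
  after byte 2 (100): sum1=185, sum2=184
  after byte 3 (228): sum1=158, sum2=87
Checksum = sum2·256 + sum1 = 87·256 + 158 = 22430 = 0x579E.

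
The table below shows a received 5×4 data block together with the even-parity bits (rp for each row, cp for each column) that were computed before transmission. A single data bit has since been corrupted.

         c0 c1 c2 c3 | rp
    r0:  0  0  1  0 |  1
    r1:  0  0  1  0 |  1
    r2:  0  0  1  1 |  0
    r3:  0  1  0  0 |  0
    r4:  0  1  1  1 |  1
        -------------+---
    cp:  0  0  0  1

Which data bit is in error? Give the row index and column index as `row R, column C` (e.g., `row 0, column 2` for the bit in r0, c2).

row 3, column 3

Recompute each row's even parity and compare to rp:
  r0: data parity 1, sent rp 1 → ok
  r1: data parity 1, sent rp 1 → ok
  r2: data parity 0, sent rp 0 → ok
  r3: data parity 1, sent rp 0 → mismatch
  r4: data parity 1, sent rp 1 → ok
Recompute each column's even parity and compare to cp:
  c0: data parity 0, sent cp 0 → ok
  c1: data parity 0, sent cp 0 → ok
  c2: data parity 0, sent cp 0 → ok
  c3: data parity 0, sent cp 1 → mismatch
Exactly one row (r3) and one column (c3) fail → the flipped bit is at their intersection.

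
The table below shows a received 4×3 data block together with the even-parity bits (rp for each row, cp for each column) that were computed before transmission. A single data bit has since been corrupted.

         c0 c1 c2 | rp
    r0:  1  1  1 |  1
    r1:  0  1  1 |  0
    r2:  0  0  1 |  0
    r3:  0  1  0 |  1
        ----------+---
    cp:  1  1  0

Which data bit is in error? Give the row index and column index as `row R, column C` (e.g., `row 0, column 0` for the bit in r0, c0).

row 2, column 2

Recompute each row's even parity and compare to rp:
  r0: data parity 1, sent rp 1 → ok
  r1: data parity 0, sent rp 0 → ok
  r2: data parity 1, sent rp 0 → mismatch
  r3: data parity 1, sent rp 1 → ok
Recompute each column's even parity and compare to cp:
  c0: data parity 1, sent cp 1 → ok
  c1: data parity 1, sent cp 1 → ok
  c2: data parity 1, sent cp 0 → mismatch
Exactly one row (r2) and one column (c2) fail → the flipped bit is at their intersection.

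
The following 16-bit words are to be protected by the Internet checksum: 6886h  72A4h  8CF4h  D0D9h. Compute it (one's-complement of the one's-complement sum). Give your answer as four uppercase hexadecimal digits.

C706

One's-complement addition (fold any carry out of bit 15 back into bit 0):
  0x6886 + 0x72A4 = 0x0DB2A
  0xDB2A + 0x8CF4 = 0x1681E → wrap carry → 0x681F
  0x681F + 0xD0D9 = 0x138F8 → wrap carry → 0x38F9
One's-complement sum = 0x38F9.
Checksum = ~0x38F9 & 0xFFFF = 0xC706.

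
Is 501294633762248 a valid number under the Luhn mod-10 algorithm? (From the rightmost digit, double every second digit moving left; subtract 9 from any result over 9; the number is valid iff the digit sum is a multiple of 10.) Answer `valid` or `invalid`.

invalid

From the right, keep odd positions and double even positions (subtract 9 from any doubled value over 9):
  doubled (positions 2,4,...): 8 4 5 6 8 4 0 → sum 35
  kept (positions 1,3,...): 8 2 6 3 6 9 1 5 → sum 40
Total = 75.
75 mod 10 = 5, so the number is invalid.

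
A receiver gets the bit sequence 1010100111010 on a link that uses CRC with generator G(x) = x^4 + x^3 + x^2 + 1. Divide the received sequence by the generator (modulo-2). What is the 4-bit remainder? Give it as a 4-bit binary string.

Modulo-2 division of 1010100111010 by 11101:
  pos 0: 10101 XOR 11101 = 01000
  pos 1: 10000 XOR 11101 = 01101
  pos 2: 11010 XOR 11101 = 00111
  pos 4: 11111 XOR 11101 = 00010
  pos 7: 10101 XOR 11101 = 01000
  pos 8: 10000 XOR 11101 = 01101
Remainder = 1101 (nonzero — an error is detected).

1101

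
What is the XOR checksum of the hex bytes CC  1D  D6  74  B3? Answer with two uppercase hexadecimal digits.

C0

XOR the bytes together:
  start with 0xCC
  0xCC ⊕ 0x1D = 0xD1
  0xD1 ⊕ 0xD6 = 0x07
  0x07 ⊕ 0x74 = 0x73
  0x73 ⊕ 0xB3 = 0xC0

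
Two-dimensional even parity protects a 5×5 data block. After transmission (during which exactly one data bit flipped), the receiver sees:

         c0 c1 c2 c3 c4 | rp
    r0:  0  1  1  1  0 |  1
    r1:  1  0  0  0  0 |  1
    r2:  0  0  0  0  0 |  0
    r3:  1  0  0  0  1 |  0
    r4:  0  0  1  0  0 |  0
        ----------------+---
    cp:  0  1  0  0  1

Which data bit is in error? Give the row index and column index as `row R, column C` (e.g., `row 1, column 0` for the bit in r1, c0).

row 4, column 3

Recompute each row's even parity and compare to rp:
  r0: data parity 1, sent rp 1 → ok
  r1: data parity 1, sent rp 1 → ok
  r2: data parity 0, sent rp 0 → ok
  r3: data parity 0, sent rp 0 → ok
  r4: data parity 1, sent rp 0 → mismatch
Recompute each column's even parity and compare to cp:
  c0: data parity 0, sent cp 0 → ok
  c1: data parity 1, sent cp 1 → ok
  c2: data parity 0, sent cp 0 → ok
  c3: data parity 1, sent cp 0 → mismatch
  c4: data parity 1, sent cp 1 → ok
Exactly one row (r4) and one column (c3) fail → the flipped bit is at their intersection.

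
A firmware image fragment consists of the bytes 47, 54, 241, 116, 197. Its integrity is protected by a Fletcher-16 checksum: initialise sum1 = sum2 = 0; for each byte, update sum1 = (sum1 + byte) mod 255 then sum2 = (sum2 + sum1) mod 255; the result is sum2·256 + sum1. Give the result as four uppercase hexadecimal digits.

4991

Running sums (mod 255):
  after byte 0 (47): sum1=47, sum2=47
  after byte 1 (54): sum1=101, sum2=148
  after byte 2 (241): sum1=87, sum2=235
  after byte 3 (116): sum1=203, sum2=183
  after byte 4 (197): sum1=145, sum2=73
Checksum = sum2·256 + sum1 = 73·256 + 145 = 18833 = 0x4991.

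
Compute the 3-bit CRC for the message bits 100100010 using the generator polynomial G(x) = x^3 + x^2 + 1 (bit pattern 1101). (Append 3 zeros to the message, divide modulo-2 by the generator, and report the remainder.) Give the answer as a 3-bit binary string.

Append 3 zeros: 100100010000. Divide by 1101 (XOR where the leading bit is 1):
  pos 0: 1001 XOR 1101 = 0100
  pos 1: 1000 XOR 1101 = 0101
  pos 2: 1010 XOR 1101 = 0111
  pos 3: 1110 XOR 1101 = 0011
  pos 5: 1110 XOR 1101 = 0011
  pos 7: 1100 XOR 1101 = 0001
Remainder (last 3 bits) = 010. This is the CRC / FCS.

010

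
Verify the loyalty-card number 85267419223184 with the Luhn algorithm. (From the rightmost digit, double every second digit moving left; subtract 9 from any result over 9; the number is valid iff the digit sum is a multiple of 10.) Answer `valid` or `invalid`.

invalid

From the right, keep odd positions and double even positions (subtract 9 from any doubled value over 9):
  doubled (positions 2,4,...): 7 6 4 2 5 4 7 → sum 35
  kept (positions 1,3,...): 4 1 2 9 4 6 5 → sum 31
Total = 66.
66 mod 10 = 6, so the number is invalid.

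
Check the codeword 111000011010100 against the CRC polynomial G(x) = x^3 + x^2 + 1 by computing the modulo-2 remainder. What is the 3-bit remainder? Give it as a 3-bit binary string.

000

Modulo-2 division of 111000011010100 by 1101:
  pos 0: 1110 XOR 1101 = 0011
  pos 2: 1100 XOR 1101 = 0001
  pos 5: 1011 XOR 1101 = 0110
  pos 6: 1100 XOR 1101 = 0001
  pos 9: 1101 XOR 1101 = 0000
Remainder = 000 (zero — the frame passes the CRC check).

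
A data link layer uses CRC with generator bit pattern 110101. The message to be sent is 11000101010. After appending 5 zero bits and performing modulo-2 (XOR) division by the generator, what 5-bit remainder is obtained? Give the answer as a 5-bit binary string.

10101

Append 5 zeros: 1100010101000000. Divide by 110101 (XOR where the leading bit is 1):
  pos 0: 110001 XOR 110101 = 000100
  pos 3: 100010 XOR 110101 = 010111
  pos 4: 101111 XOR 110101 = 011010
  pos 5: 110100 XOR 110101 = 000001
  pos 10: 100000 XOR 110101 = 010101
Remainder (last 5 bits) = 10101. This is the CRC / FCS.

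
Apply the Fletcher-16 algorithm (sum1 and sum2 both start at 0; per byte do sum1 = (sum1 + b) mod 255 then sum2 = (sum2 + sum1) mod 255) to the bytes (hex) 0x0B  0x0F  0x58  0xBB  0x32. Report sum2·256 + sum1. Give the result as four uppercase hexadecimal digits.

2660

Running sums (mod 255):
  after byte 0 (0x0B): sum1=11, sum2=11
  after byte 1 (0x0F): sum1=26, sum2=37
  after byte 2 (0x58): sum1=114, sum2=151
  after byte 3 (0xBB): sum1=46, sum2=197
  after byte 4 (0x32): sum1=96, sum2=38
Checksum = sum2·256 + sum1 = 38·256 + 96 = 9824 = 0x2660.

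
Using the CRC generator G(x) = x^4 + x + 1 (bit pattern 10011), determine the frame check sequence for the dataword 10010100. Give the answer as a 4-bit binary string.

Append 4 zeros: 100101000000. Divide by 10011 (XOR where the leading bit is 1):
  pos 0: 10010 XOR 10011 = 00001
  pos 4: 11000 XOR 10011 = 01011
  pos 5: 10110 XOR 10011 = 00101
  pos 7: 10100 XOR 10011 = 00111
Remainder (last 4 bits) = 0111. This is the CRC / FCS.

0111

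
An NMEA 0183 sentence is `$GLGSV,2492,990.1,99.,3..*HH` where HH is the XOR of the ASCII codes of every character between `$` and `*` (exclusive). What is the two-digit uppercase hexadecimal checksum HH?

76

XOR the ASCII codes of the payload characters:
  'G' = 0x47 → acc = 0x47
  'L' = 0x4C → acc = 0x0B
  'G' = 0x47 → acc = 0x4C
  'S' = 0x53 → acc = 0x1F
  'V' = 0x56 → acc = 0x49
  ',' = 0x2C → acc = 0x65
  '2' = 0x32 → acc = 0x57
  '4' = 0x34 → acc = 0x63
  '9' = 0x39 → acc = 0x5A
  '2' = 0x32 → acc = 0x68
  ',' = 0x2C → acc = 0x44
  '9' = 0x39 → acc = 0x7D
  '9' = 0x39 → acc = 0x44
  '0' = 0x30 → acc = 0x74
  '.' = 0x2E → acc = 0x5A
  '1' = 0x31 → acc = 0x6B
  ',' = 0x2C → acc = 0x47
  '9' = 0x39 → acc = 0x7E
  '9' = 0x39 → acc = 0x47
  '.' = 0x2E → acc = 0x69
  ',' = 0x2C → acc = 0x45
  '3' = 0x33 → acc = 0x76
  '.' = 0x2E → acc = 0x58
  '.' = 0x2E → acc = 0x76
Checksum = 0x76.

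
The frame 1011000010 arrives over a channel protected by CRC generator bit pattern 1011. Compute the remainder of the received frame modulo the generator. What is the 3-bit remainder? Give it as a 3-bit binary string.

010

Modulo-2 division of 1011000010 by 1011:
  pos 0: 1011 XOR 1011 = 0000
Remainder = 010 (nonzero — an error is detected).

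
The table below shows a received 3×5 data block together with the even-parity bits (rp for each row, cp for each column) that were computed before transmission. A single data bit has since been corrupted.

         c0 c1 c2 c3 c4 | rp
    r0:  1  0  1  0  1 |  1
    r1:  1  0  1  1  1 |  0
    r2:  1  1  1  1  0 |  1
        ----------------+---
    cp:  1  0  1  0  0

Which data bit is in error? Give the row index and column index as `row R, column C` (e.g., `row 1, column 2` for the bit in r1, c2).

Recompute each row's even parity and compare to rp:
  r0: data parity 1, sent rp 1 → ok
  r1: data parity 0, sent rp 0 → ok
  r2: data parity 0, sent rp 1 → mismatch
Recompute each column's even parity and compare to cp:
  c0: data parity 1, sent cp 1 → ok
  c1: data parity 1, sent cp 0 → mismatch
  c2: data parity 1, sent cp 1 → ok
  c3: data parity 0, sent cp 0 → ok
  c4: data parity 0, sent cp 0 → ok
Exactly one row (r2) and one column (c1) fail → the flipped bit is at their intersection.

row 2, column 1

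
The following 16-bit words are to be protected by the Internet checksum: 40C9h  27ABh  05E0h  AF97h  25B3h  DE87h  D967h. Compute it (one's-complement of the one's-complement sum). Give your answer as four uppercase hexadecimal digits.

0471

One's-complement addition (fold any carry out of bit 15 back into bit 0):
  0x40C9 + 0x27AB = 0x06874
  0x6874 + 0x05E0 = 0x06E54
  0x6E54 + 0xAF97 = 0x11DEB → wrap carry → 0x1DEC
  0x1DEC + 0x25B3 = 0x0439F
  0x439F + 0xDE87 = 0x12226 → wrap carry → 0x2227
  0x2227 + 0xD967 = 0x0FB8E
One's-complement sum = 0xFB8E.
Checksum = ~0xFB8E & 0xFFFF = 0x0471.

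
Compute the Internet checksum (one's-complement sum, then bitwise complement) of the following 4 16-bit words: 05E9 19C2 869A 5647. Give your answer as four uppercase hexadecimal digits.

0373

One's-complement addition (fold any carry out of bit 15 back into bit 0):
  0x05E9 + 0x19C2 = 0x01FAB
  0x1FAB + 0x869A = 0x0A645
  0xA645 + 0x5647 = 0x0FC8C
One's-complement sum = 0xFC8C.
Checksum = ~0xFC8C & 0xFFFF = 0x0373.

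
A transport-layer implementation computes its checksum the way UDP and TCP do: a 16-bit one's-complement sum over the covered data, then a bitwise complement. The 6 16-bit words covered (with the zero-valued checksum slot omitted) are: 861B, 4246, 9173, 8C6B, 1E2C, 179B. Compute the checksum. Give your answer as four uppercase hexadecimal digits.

E3F7

One's-complement addition (fold any carry out of bit 15 back into bit 0):
  0x861B + 0x4246 = 0x0C861
  0xC861 + 0x9173 = 0x159D4 → wrap carry → 0x59D5
  0x59D5 + 0x8C6B = 0x0E640
  0xE640 + 0x1E2C = 0x1046C → wrap carry → 0x046D
  0x046D + 0x179B = 0x01C08
One's-complement sum = 0x1C08.
Checksum = ~0x1C08 & 0xFFFF = 0xE3F7.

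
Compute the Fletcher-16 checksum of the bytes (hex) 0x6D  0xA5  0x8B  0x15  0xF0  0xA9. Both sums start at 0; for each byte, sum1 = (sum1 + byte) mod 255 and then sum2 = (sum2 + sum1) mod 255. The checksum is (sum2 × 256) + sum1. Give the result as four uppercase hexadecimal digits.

C54E

Running sums (mod 255):
  after byte 0 (0x6D): sum1=109, sum2=109
  after byte 1 (0xA5): sum1=19, sum2=128
  after byte 2 (0x8B): sum1=158, sum2=31
  after byte 3 (0x15): sum1=179, sum2=210
  after byte 4 (0xF0): sum1=164, sum2=119
  after byte 5 (0xA9): sum1=78, sum2=197
Checksum = sum2·256 + sum1 = 197·256 + 78 = 50510 = 0xC54E.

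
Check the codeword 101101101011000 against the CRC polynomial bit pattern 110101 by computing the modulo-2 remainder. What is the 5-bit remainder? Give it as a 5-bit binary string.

00000

Modulo-2 division of 101101101011000 by 110101:
  pos 0: 101101 XOR 110101 = 011000
  pos 1: 110001 XOR 110101 = 000100
  pos 4: 100010 XOR 110101 = 010111
  pos 5: 101111 XOR 110101 = 011010
  pos 6: 110101 XOR 110101 = 000000
Remainder = 00000 (zero — the frame passes the CRC check).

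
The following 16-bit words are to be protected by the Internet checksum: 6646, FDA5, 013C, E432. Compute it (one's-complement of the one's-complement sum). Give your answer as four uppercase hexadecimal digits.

One's-complement addition (fold any carry out of bit 15 back into bit 0):
  0x6646 + 0xFDA5 = 0x163EB → wrap carry → 0x63EC
  0x63EC + 0x013C = 0x06528
  0x6528 + 0xE432 = 0x1495A → wrap carry → 0x495B
One's-complement sum = 0x495B.
Checksum = ~0x495B & 0xFFFF = 0xB6A4.

B6A4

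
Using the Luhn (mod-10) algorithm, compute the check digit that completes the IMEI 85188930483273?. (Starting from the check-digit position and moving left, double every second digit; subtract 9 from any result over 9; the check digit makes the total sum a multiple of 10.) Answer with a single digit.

Partial digits right→left: 3 7 2 3 8 4 0 3 9 8 8 1 5 8
Double every second digit counting from the check-digit position (so the 1st, 3rd, 5th, ... of the partial from the right).
  doubled (with −9 where >9): 6 4 7 0 9 7 1 → sum 34
  kept as-is: 7 3 4 3 8 1 8 → sum 34
Total = 34 + 34 = 68.
Check digit = (10 − (68 mod 10)) mod 10 = 2.

2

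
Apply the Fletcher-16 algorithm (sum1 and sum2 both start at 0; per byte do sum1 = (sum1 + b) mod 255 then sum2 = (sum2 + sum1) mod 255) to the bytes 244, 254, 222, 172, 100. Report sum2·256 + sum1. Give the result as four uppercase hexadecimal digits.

Running sums (mod 255):
  after byte 0 (244): sum1=244, sum2=244
  after byte 1 (254): sum1=243, sum2=232
  after byte 2 (222): sum1=210, sum2=187
  after byte 3 (172): sum1=127, sum2=59
  after byte 4 (100): sum1=227, sum2=31
Checksum = sum2·256 + sum1 = 31·256 + 227 = 8163 = 0x1FE3.

1FE3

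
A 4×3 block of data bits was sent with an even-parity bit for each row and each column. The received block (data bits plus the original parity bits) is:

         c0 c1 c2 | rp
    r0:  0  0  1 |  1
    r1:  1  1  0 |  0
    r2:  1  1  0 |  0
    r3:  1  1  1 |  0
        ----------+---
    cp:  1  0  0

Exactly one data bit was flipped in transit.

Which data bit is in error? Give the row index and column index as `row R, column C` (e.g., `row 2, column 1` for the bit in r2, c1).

Recompute each row's even parity and compare to rp:
  r0: data parity 1, sent rp 1 → ok
  r1: data parity 0, sent rp 0 → ok
  r2: data parity 0, sent rp 0 → ok
  r3: data parity 1, sent rp 0 → mismatch
Recompute each column's even parity and compare to cp:
  c0: data parity 1, sent cp 1 → ok
  c1: data parity 1, sent cp 0 → mismatch
  c2: data parity 0, sent cp 0 → ok
Exactly one row (r3) and one column (c1) fail → the flipped bit is at their intersection.

row 3, column 1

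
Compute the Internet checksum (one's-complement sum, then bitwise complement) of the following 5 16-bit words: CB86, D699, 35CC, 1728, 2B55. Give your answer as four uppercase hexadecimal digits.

One's-complement addition (fold any carry out of bit 15 back into bit 0):
  0xCB86 + 0xD699 = 0x1A21F → wrap carry → 0xA220
  0xA220 + 0x35CC = 0x0D7EC
  0xD7EC + 0x1728 = 0x0EF14
  0xEF14 + 0x2B55 = 0x11A69 → wrap carry → 0x1A6A
One's-complement sum = 0x1A6A.
Checksum = ~0x1A6A & 0xFFFF = 0xE595.

E595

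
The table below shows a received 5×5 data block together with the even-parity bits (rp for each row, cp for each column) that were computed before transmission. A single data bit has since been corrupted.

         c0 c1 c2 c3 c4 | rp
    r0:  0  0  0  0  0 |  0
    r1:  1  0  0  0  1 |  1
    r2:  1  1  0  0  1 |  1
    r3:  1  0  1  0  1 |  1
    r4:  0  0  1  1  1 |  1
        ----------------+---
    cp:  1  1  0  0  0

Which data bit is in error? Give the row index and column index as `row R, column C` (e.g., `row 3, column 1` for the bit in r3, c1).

Recompute each row's even parity and compare to rp:
  r0: data parity 0, sent rp 0 → ok
  r1: data parity 0, sent rp 1 → mismatch
  r2: data parity 1, sent rp 1 → ok
  r3: data parity 1, sent rp 1 → ok
  r4: data parity 1, sent rp 1 → ok
Recompute each column's even parity and compare to cp:
  c0: data parity 1, sent cp 1 → ok
  c1: data parity 1, sent cp 1 → ok
  c2: data parity 0, sent cp 0 → ok
  c3: data parity 1, sent cp 0 → mismatch
  c4: data parity 0, sent cp 0 → ok
Exactly one row (r1) and one column (c3) fail → the flipped bit is at their intersection.

row 1, column 3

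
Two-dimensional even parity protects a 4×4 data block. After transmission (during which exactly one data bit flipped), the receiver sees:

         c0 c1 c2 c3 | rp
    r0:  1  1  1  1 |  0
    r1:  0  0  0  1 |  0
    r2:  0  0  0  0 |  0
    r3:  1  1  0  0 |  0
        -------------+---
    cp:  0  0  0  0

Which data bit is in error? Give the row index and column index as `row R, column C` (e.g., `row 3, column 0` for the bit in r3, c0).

row 1, column 2

Recompute each row's even parity and compare to rp:
  r0: data parity 0, sent rp 0 → ok
  r1: data parity 1, sent rp 0 → mismatch
  r2: data parity 0, sent rp 0 → ok
  r3: data parity 0, sent rp 0 → ok
Recompute each column's even parity and compare to cp:
  c0: data parity 0, sent cp 0 → ok
  c1: data parity 0, sent cp 0 → ok
  c2: data parity 1, sent cp 0 → mismatch
  c3: data parity 0, sent cp 0 → ok
Exactly one row (r1) and one column (c2) fail → the flipped bit is at their intersection.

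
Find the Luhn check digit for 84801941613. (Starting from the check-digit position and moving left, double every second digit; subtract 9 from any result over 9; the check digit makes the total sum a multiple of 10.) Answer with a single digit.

2

Partial digits right→left: 3 1 6 1 4 9 1 0 8 4 8
Double every second digit counting from the check-digit position (so the 1st, 3rd, 5th, ... of the partial from the right).
  doubled (with −9 where >9): 6 3 8 2 7 7 → sum 33
  kept as-is: 1 1 9 0 4 → sum 15
Total = 33 + 15 = 48.
Check digit = (10 − (48 mod 10)) mod 10 = 2.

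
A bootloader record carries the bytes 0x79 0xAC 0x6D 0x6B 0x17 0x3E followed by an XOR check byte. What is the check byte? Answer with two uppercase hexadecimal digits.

XOR the bytes together:
  start with 0x79
  0x79 ⊕ 0xAC = 0xD5
  0xD5 ⊕ 0x6D = 0xB8
  0xB8 ⊕ 0x6B = 0xD3
  0xD3 ⊕ 0x17 = 0xC4
  0xC4 ⊕ 0x3E = 0xFA

FA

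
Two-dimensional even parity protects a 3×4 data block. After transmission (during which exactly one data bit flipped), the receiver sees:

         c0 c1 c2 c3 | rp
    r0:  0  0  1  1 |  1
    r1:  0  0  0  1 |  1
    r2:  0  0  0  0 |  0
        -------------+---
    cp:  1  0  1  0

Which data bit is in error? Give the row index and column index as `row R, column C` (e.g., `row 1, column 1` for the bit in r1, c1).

Recompute each row's even parity and compare to rp:
  r0: data parity 0, sent rp 1 → mismatch
  r1: data parity 1, sent rp 1 → ok
  r2: data parity 0, sent rp 0 → ok
Recompute each column's even parity and compare to cp:
  c0: data parity 0, sent cp 1 → mismatch
  c1: data parity 0, sent cp 0 → ok
  c2: data parity 1, sent cp 1 → ok
  c3: data parity 0, sent cp 0 → ok
Exactly one row (r0) and one column (c0) fail → the flipped bit is at their intersection.

row 0, column 0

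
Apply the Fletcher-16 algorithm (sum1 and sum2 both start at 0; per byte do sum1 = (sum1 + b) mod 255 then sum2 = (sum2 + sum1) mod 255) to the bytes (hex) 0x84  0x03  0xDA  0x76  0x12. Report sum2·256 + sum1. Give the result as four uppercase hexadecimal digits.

Running sums (mod 255):
  after byte 0 (0x84): sum1=132, sum2=132
  after byte 1 (0x03): sum1=135, sum2=12
  after byte 2 (0xDA): sum1=98, sum2=110
  after byte 3 (0x76): sum1=216, sum2=71
  after byte 4 (0x12): sum1=234, sum2=50
Checksum = sum2·256 + sum1 = 50·256 + 234 = 13034 = 0x32EA.

32EA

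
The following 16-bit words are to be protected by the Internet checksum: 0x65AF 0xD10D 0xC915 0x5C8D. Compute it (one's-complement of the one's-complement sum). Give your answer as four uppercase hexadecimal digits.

A39F

One's-complement addition (fold any carry out of bit 15 back into bit 0):
  0x65AF + 0xD10D = 0x136BC → wrap carry → 0x36BD
  0x36BD + 0xC915 = 0x0FFD2
  0xFFD2 + 0x5C8D = 0x15C5F → wrap carry → 0x5C60
One's-complement sum = 0x5C60.
Checksum = ~0x5C60 & 0xFFFF = 0xA39F.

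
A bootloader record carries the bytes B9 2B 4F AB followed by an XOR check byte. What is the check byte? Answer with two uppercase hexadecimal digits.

76

XOR the bytes together:
  start with 0xB9
  0xB9 ⊕ 0x2B = 0x92
  0x92 ⊕ 0x4F = 0xDD
  0xDD ⊕ 0xAB = 0x76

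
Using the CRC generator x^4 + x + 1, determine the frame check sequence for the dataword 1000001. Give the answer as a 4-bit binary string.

Append 4 zeros: 10000010000. Divide by 10011 (XOR where the leading bit is 1):
  pos 0: 10000 XOR 10011 = 00011
  pos 3: 11010 XOR 10011 = 01001
  pos 4: 10010 XOR 10011 = 00001
Remainder (last 4 bits) = 0100. This is the CRC / FCS.

0100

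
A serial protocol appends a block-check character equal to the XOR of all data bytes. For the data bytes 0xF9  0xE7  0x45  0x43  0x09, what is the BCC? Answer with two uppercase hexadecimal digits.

11

XOR the bytes together:
  start with 0xF9
  0xF9 ⊕ 0xE7 = 0x1E
  0x1E ⊕ 0x45 = 0x5B
  0x5B ⊕ 0x43 = 0x18
  0x18 ⊕ 0x09 = 0x11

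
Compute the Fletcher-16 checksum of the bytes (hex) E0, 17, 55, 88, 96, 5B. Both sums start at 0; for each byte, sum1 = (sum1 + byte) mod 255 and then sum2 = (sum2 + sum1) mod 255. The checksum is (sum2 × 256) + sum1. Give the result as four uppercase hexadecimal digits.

Running sums (mod 255):
  after byte 0 (E0): sum1=224, sum2=224
  after byte 1 (17): sum1=247, sum2=216
  after byte 2 (55): sum1=77, sum2=38
  after byte 3 (88): sum1=213, sum2=251
  after byte 4 (96): sum1=108, sum2=104
  after byte 5 (5B): sum1=199, sum2=48
Checksum = sum2·256 + sum1 = 48·256 + 199 = 12487 = 0x30C7.

30C7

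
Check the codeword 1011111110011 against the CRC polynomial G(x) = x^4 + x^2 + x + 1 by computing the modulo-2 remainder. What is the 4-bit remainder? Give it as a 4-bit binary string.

Modulo-2 division of 1011111110011 by 10111:
  pos 0: 10111 XOR 10111 = 00000
  pos 5: 11110 XOR 10111 = 01001
  pos 6: 10010 XOR 10111 = 00101
  pos 8: 10111 XOR 10111 = 00000
Remainder = 0000 (zero — the frame passes the CRC check).

0000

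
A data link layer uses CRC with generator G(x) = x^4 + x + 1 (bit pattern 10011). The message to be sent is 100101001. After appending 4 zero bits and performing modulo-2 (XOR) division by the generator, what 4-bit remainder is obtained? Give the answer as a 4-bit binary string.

1101

Append 4 zeros: 1001010010000. Divide by 10011 (XOR where the leading bit is 1):
  pos 0: 10010 XOR 10011 = 00001
  pos 4: 11001 XOR 10011 = 01010
  pos 5: 10100 XOR 10011 = 00111
  pos 7: 11100 XOR 10011 = 01111
  pos 8: 11110 XOR 10011 = 01101
Remainder (last 4 bits) = 1101. This is the CRC / FCS.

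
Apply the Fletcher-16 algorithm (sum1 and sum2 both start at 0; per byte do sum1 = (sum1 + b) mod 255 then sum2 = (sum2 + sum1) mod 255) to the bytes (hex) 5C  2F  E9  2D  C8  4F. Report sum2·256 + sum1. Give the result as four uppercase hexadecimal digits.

26BA

Running sums (mod 255):
  after byte 0 (5C): sum1=92, sum2=92
  after byte 1 (2F): sum1=139, sum2=231
  after byte 2 (E9): sum1=117, sum2=93
  after byte 3 (2D): sum1=162, sum2=0
  after byte 4 (C8): sum1=107, sum2=107
  after byte 5 (4F): sum1=186, sum2=38
Checksum = sum2·256 + sum1 = 38·256 + 186 = 9914 = 0x26BA.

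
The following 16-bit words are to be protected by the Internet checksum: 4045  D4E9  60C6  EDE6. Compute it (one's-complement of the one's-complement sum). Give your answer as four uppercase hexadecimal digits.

One's-complement addition (fold any carry out of bit 15 back into bit 0):
  0x4045 + 0xD4E9 = 0x1152E → wrap carry → 0x152F
  0x152F + 0x60C6 = 0x075F5
  0x75F5 + 0xEDE6 = 0x163DB → wrap carry → 0x63DC
One's-complement sum = 0x63DC.
Checksum = ~0x63DC & 0xFFFF = 0x9C23.

9C23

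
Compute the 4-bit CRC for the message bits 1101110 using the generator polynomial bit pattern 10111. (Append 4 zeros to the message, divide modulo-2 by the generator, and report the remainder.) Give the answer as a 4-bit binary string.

Append 4 zeros: 11011100000. Divide by 10111 (XOR where the leading bit is 1):
  pos 0: 11011 XOR 10111 = 01100
  pos 1: 11001 XOR 10111 = 01110
  pos 2: 11100 XOR 10111 = 01011
  pos 3: 10110 XOR 10111 = 00001
Remainder (last 4 bits) = 1000. This is the CRC / FCS.

1000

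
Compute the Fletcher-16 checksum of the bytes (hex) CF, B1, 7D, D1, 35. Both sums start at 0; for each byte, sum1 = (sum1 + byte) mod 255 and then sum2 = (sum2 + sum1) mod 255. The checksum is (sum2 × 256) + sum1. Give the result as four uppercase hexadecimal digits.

2706

Running sums (mod 255):
  after byte 0 (CF): sum1=207, sum2=207
  after byte 1 (B1): sum1=129, sum2=81
  after byte 2 (7D): sum1=254, sum2=80
  after byte 3 (D1): sum1=208, sum2=33
  after byte 4 (35): sum1=6, sum2=39
Checksum = sum2·256 + sum1 = 39·256 + 6 = 9990 = 0x2706.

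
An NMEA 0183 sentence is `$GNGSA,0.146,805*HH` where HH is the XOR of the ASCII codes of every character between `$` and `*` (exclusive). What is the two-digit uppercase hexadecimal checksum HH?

XOR the ASCII codes of the payload characters:
  'G' = 0x47 → acc = 0x47
  'N' = 0x4E → acc = 0x09
  'G' = 0x47 → acc = 0x4E
  'S' = 0x53 → acc = 0x1D
  'A' = 0x41 → acc = 0x5C
  ',' = 0x2C → acc = 0x70
  '0' = 0x30 → acc = 0x40
  '.' = 0x2E → acc = 0x6E
  '1' = 0x31 → acc = 0x5F
  '4' = 0x34 → acc = 0x6B
  '6' = 0x36 → acc = 0x5D
  ',' = 0x2C → acc = 0x71
  '8' = 0x38 → acc = 0x49
  '0' = 0x30 → acc = 0x79
  '5' = 0x35 → acc = 0x4C
Checksum = 0x4C.

4C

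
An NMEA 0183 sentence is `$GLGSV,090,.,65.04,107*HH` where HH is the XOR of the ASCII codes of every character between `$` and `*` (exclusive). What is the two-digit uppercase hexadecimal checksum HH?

41

XOR the ASCII codes of the payload characters:
  'G' = 0x47 → acc = 0x47
  'L' = 0x4C → acc = 0x0B
  'G' = 0x47 → acc = 0x4C
  'S' = 0x53 → acc = 0x1F
  'V' = 0x56 → acc = 0x49
  ',' = 0x2C → acc = 0x65
  '0' = 0x30 → acc = 0x55
  '9' = 0x39 → acc = 0x6C
  '0' = 0x30 → acc = 0x5C
  ',' = 0x2C → acc = 0x70
  '.' = 0x2E → acc = 0x5E
  ',' = 0x2C → acc = 0x72
  '6' = 0x36 → acc = 0x44
  '5' = 0x35 → acc = 0x71
  '.' = 0x2E → acc = 0x5F
  '0' = 0x30 → acc = 0x6F
  '4' = 0x34 → acc = 0x5B
  ',' = 0x2C → acc = 0x77
  '1' = 0x31 → acc = 0x46
  '0' = 0x30 → acc = 0x76
  '7' = 0x37 → acc = 0x41
Checksum = 0x41.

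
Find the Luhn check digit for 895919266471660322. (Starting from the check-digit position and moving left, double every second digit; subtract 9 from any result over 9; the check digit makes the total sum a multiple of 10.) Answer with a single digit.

Partial digits right→left: 2 2 3 0 6 6 1 7 4 6 6 2 9 1 9 5 9 8
Double every second digit counting from the check-digit position (so the 1st, 3rd, 5th, ... of the partial from the right).
  doubled (with −9 where >9): 4 6 3 2 8 3 9 9 9 → sum 53
  kept as-is: 2 0 6 7 6 2 1 5 8 → sum 37
Total = 53 + 37 = 90.
Check digit = (10 − (90 mod 10)) mod 10 = 0.

0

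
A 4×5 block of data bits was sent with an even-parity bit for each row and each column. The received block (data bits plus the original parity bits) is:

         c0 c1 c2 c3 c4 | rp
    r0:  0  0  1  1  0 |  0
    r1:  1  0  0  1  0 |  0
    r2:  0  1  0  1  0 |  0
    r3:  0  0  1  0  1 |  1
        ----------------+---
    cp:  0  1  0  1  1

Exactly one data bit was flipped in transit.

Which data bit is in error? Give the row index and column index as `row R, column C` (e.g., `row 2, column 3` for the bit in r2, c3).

Recompute each row's even parity and compare to rp:
  r0: data parity 0, sent rp 0 → ok
  r1: data parity 0, sent rp 0 → ok
  r2: data parity 0, sent rp 0 → ok
  r3: data parity 0, sent rp 1 → mismatch
Recompute each column's even parity and compare to cp:
  c0: data parity 1, sent cp 0 → mismatch
  c1: data parity 1, sent cp 1 → ok
  c2: data parity 0, sent cp 0 → ok
  c3: data parity 1, sent cp 1 → ok
  c4: data parity 1, sent cp 1 → ok
Exactly one row (r3) and one column (c0) fail → the flipped bit is at their intersection.

row 3, column 0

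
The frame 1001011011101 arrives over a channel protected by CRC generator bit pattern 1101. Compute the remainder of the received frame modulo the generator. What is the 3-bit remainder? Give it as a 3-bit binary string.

Modulo-2 division of 1001011011101 by 1101:
  pos 0: 1001 XOR 1101 = 0100
  pos 1: 1000 XOR 1101 = 0101
  pos 2: 1011 XOR 1101 = 0110
  pos 3: 1101 XOR 1101 = 0000
  pos 8: 1110 XOR 1101 = 0011
Remainder = 111 (nonzero — an error is detected).

111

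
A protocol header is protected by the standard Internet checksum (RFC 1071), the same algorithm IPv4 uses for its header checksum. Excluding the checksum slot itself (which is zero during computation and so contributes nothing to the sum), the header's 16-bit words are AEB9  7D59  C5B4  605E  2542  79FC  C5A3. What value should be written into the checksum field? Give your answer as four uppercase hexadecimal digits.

One's-complement addition (fold any carry out of bit 15 back into bit 0):
  0xAEB9 + 0x7D59 = 0x12C12 → wrap carry → 0x2C13
  0x2C13 + 0xC5B4 = 0x0F1C7
  0xF1C7 + 0x605E = 0x15225 → wrap carry → 0x5226
  0x5226 + 0x2542 = 0x07768
  0x7768 + 0x79FC = 0x0F164
  0xF164 + 0xC5A3 = 0x1B707 → wrap carry → 0xB708
One's-complement sum = 0xB708.
Checksum = ~0xB708 & 0xFFFF = 0x48F7.

48F7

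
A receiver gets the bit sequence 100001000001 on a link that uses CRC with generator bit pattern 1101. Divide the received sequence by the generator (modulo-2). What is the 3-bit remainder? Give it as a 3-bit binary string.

000

Modulo-2 division of 100001000001 by 1101:
  pos 0: 1000 XOR 1101 = 0101
  pos 1: 1010 XOR 1101 = 0111
  pos 2: 1111 XOR 1101 = 0010
  pos 4: 1000 XOR 1101 = 0101
  pos 5: 1010 XOR 1101 = 0111
  pos 6: 1110 XOR 1101 = 0011
  pos 8: 1101 XOR 1101 = 0000
Remainder = 000 (zero — the frame passes the CRC check).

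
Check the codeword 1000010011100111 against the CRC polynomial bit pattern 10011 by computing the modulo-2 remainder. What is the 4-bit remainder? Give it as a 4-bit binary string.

0000

Modulo-2 division of 1000010011100111 by 10011:
  pos 0: 10000 XOR 10011 = 00011
  pos 3: 11100 XOR 10011 = 01111
  pos 4: 11111 XOR 10011 = 01100
  pos 5: 11001 XOR 10011 = 01010
  pos 6: 10101 XOR 10011 = 00110
  pos 8: 11000 XOR 10011 = 01011
  pos 9: 10111 XOR 10011 = 00100
  pos 11: 10011 XOR 10011 = 00000
Remainder = 0000 (zero — the frame passes the CRC check).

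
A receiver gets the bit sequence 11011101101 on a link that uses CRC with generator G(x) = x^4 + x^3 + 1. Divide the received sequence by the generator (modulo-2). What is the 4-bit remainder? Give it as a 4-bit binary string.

Modulo-2 division of 11011101101 by 11001:
  pos 0: 11011 XOR 11001 = 00010
  pos 3: 10101 XOR 11001 = 01100
  pos 4: 11001 XOR 11001 = 00000
Remainder = 0001 (nonzero — an error is detected).

0001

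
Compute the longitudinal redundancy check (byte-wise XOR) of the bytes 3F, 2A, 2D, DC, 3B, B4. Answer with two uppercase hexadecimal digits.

6B

XOR the bytes together:
  start with 0x3F
  0x3F ⊕ 0x2A = 0x15
  0x15 ⊕ 0x2D = 0x38
  0x38 ⊕ 0xDC = 0xE4
  0xE4 ⊕ 0x3B = 0xDF
  0xDF ⊕ 0xB4 = 0x6B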